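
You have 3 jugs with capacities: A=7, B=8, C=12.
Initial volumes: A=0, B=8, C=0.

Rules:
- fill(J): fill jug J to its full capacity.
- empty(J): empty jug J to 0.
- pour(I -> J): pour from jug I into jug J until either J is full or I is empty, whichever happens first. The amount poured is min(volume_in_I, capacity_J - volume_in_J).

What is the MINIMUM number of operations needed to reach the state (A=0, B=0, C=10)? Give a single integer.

Answer: 7

Derivation:
BFS from (A=0, B=8, C=0). One shortest path:
  1. fill(A) -> (A=7 B=8 C=0)
  2. pour(A -> C) -> (A=0 B=8 C=7)
  3. fill(A) -> (A=7 B=8 C=7)
  4. pour(A -> C) -> (A=2 B=8 C=12)
  5. empty(C) -> (A=2 B=8 C=0)
  6. pour(A -> C) -> (A=0 B=8 C=2)
  7. pour(B -> C) -> (A=0 B=0 C=10)
Reached target in 7 moves.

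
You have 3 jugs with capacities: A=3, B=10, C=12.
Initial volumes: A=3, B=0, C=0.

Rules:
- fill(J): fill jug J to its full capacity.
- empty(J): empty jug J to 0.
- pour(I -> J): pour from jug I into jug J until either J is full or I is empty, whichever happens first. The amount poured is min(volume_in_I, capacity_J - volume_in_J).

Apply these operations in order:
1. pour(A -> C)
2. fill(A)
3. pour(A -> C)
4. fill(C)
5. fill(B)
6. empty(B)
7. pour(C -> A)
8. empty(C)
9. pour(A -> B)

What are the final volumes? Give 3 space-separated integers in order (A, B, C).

Answer: 0 3 0

Derivation:
Step 1: pour(A -> C) -> (A=0 B=0 C=3)
Step 2: fill(A) -> (A=3 B=0 C=3)
Step 3: pour(A -> C) -> (A=0 B=0 C=6)
Step 4: fill(C) -> (A=0 B=0 C=12)
Step 5: fill(B) -> (A=0 B=10 C=12)
Step 6: empty(B) -> (A=0 B=0 C=12)
Step 7: pour(C -> A) -> (A=3 B=0 C=9)
Step 8: empty(C) -> (A=3 B=0 C=0)
Step 9: pour(A -> B) -> (A=0 B=3 C=0)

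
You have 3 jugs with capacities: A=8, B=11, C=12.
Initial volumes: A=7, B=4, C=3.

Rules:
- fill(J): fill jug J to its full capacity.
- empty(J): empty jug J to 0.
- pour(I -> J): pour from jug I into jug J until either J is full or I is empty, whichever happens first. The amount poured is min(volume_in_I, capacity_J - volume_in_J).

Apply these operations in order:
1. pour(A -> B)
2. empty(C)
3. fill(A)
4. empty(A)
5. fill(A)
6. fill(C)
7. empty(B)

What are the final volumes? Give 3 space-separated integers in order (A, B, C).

Step 1: pour(A -> B) -> (A=0 B=11 C=3)
Step 2: empty(C) -> (A=0 B=11 C=0)
Step 3: fill(A) -> (A=8 B=11 C=0)
Step 4: empty(A) -> (A=0 B=11 C=0)
Step 5: fill(A) -> (A=8 B=11 C=0)
Step 6: fill(C) -> (A=8 B=11 C=12)
Step 7: empty(B) -> (A=8 B=0 C=12)

Answer: 8 0 12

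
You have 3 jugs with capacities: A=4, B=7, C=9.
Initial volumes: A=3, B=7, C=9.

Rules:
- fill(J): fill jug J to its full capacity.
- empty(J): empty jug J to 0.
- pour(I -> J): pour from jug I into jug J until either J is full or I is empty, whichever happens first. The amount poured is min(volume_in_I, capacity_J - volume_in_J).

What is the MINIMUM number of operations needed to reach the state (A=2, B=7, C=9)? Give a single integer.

Answer: 5

Derivation:
BFS from (A=3, B=7, C=9). One shortest path:
  1. fill(A) -> (A=4 B=7 C=9)
  2. empty(C) -> (A=4 B=7 C=0)
  3. pour(B -> C) -> (A=4 B=0 C=7)
  4. fill(B) -> (A=4 B=7 C=7)
  5. pour(A -> C) -> (A=2 B=7 C=9)
Reached target in 5 moves.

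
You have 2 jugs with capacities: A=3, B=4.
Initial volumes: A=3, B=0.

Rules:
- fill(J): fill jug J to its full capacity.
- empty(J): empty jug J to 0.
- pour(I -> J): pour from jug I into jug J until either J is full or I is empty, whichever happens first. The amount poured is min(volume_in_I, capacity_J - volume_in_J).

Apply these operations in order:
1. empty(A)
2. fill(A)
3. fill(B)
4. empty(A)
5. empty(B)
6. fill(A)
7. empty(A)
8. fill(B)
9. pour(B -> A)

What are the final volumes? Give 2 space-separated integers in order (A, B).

Step 1: empty(A) -> (A=0 B=0)
Step 2: fill(A) -> (A=3 B=0)
Step 3: fill(B) -> (A=3 B=4)
Step 4: empty(A) -> (A=0 B=4)
Step 5: empty(B) -> (A=0 B=0)
Step 6: fill(A) -> (A=3 B=0)
Step 7: empty(A) -> (A=0 B=0)
Step 8: fill(B) -> (A=0 B=4)
Step 9: pour(B -> A) -> (A=3 B=1)

Answer: 3 1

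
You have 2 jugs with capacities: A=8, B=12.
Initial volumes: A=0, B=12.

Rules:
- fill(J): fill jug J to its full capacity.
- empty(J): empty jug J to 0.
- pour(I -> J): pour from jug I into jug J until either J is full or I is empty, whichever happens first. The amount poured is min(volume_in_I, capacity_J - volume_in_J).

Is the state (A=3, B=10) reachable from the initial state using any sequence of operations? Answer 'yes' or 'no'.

BFS explored all 10 reachable states.
Reachable set includes: (0,0), (0,4), (0,8), (0,12), (4,0), (4,12), (8,0), (8,4), (8,8), (8,12)
Target (A=3, B=10) not in reachable set → no.

Answer: no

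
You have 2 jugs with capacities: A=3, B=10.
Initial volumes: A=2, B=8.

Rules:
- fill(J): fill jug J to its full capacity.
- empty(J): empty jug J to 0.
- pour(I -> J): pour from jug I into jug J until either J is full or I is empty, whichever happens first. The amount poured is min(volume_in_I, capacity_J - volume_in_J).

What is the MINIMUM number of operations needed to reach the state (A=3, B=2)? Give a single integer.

BFS from (A=2, B=8). One shortest path:
  1. empty(B) -> (A=2 B=0)
  2. pour(A -> B) -> (A=0 B=2)
  3. fill(A) -> (A=3 B=2)
Reached target in 3 moves.

Answer: 3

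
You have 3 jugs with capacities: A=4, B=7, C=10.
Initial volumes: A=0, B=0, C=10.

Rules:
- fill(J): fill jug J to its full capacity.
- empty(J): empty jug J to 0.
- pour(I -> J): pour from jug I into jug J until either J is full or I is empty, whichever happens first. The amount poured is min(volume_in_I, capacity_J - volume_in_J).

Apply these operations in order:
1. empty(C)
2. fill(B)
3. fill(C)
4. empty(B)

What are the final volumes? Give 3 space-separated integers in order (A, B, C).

Step 1: empty(C) -> (A=0 B=0 C=0)
Step 2: fill(B) -> (A=0 B=7 C=0)
Step 3: fill(C) -> (A=0 B=7 C=10)
Step 4: empty(B) -> (A=0 B=0 C=10)

Answer: 0 0 10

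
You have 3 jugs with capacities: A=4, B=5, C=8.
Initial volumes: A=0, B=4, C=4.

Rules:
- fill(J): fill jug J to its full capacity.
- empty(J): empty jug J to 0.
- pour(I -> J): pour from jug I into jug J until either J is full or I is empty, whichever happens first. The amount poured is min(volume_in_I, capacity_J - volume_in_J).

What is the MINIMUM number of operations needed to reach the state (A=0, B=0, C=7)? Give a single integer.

BFS from (A=0, B=4, C=4). One shortest path:
  1. fill(C) -> (A=0 B=4 C=8)
  2. pour(C -> B) -> (A=0 B=5 C=7)
  3. empty(B) -> (A=0 B=0 C=7)
Reached target in 3 moves.

Answer: 3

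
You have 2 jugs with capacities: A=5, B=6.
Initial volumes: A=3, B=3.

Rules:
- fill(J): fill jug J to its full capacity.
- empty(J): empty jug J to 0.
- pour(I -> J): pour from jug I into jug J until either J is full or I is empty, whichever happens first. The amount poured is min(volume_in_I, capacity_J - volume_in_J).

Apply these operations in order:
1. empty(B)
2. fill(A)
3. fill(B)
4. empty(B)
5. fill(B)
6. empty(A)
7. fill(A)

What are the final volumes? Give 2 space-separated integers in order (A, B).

Step 1: empty(B) -> (A=3 B=0)
Step 2: fill(A) -> (A=5 B=0)
Step 3: fill(B) -> (A=5 B=6)
Step 4: empty(B) -> (A=5 B=0)
Step 5: fill(B) -> (A=5 B=6)
Step 6: empty(A) -> (A=0 B=6)
Step 7: fill(A) -> (A=5 B=6)

Answer: 5 6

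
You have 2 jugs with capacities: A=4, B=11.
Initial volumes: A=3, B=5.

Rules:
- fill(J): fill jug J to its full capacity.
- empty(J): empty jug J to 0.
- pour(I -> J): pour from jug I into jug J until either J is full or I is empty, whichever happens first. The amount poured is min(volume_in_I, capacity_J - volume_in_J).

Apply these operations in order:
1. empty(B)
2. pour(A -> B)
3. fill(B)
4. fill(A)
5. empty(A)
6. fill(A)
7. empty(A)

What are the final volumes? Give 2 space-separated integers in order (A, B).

Step 1: empty(B) -> (A=3 B=0)
Step 2: pour(A -> B) -> (A=0 B=3)
Step 3: fill(B) -> (A=0 B=11)
Step 4: fill(A) -> (A=4 B=11)
Step 5: empty(A) -> (A=0 B=11)
Step 6: fill(A) -> (A=4 B=11)
Step 7: empty(A) -> (A=0 B=11)

Answer: 0 11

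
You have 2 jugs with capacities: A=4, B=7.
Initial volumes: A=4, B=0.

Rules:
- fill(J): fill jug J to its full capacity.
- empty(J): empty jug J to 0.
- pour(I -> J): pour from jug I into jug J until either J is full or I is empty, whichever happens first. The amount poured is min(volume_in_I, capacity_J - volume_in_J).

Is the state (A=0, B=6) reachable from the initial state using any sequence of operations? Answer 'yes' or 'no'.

Answer: yes

Derivation:
BFS from (A=4, B=0):
  1. empty(A) -> (A=0 B=0)
  2. fill(B) -> (A=0 B=7)
  3. pour(B -> A) -> (A=4 B=3)
  4. empty(A) -> (A=0 B=3)
  5. pour(B -> A) -> (A=3 B=0)
  6. fill(B) -> (A=3 B=7)
  7. pour(B -> A) -> (A=4 B=6)
  8. empty(A) -> (A=0 B=6)
Target reached → yes.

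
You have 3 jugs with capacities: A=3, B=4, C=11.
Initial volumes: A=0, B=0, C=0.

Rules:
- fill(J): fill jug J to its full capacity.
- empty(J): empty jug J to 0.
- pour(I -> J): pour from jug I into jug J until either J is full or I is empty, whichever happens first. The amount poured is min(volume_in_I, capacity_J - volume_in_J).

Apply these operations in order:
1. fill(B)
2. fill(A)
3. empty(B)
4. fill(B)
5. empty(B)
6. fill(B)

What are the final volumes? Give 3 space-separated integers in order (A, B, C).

Answer: 3 4 0

Derivation:
Step 1: fill(B) -> (A=0 B=4 C=0)
Step 2: fill(A) -> (A=3 B=4 C=0)
Step 3: empty(B) -> (A=3 B=0 C=0)
Step 4: fill(B) -> (A=3 B=4 C=0)
Step 5: empty(B) -> (A=3 B=0 C=0)
Step 6: fill(B) -> (A=3 B=4 C=0)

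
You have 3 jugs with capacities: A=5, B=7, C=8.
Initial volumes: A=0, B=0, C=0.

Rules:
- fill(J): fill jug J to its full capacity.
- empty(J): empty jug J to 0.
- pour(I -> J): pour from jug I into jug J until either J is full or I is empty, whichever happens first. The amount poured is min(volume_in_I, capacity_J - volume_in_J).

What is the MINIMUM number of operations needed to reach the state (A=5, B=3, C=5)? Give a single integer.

BFS from (A=0, B=0, C=0). One shortest path:
  1. fill(C) -> (A=0 B=0 C=8)
  2. pour(C -> A) -> (A=5 B=0 C=3)
  3. pour(C -> B) -> (A=5 B=3 C=0)
  4. pour(A -> C) -> (A=0 B=3 C=5)
  5. fill(A) -> (A=5 B=3 C=5)
Reached target in 5 moves.

Answer: 5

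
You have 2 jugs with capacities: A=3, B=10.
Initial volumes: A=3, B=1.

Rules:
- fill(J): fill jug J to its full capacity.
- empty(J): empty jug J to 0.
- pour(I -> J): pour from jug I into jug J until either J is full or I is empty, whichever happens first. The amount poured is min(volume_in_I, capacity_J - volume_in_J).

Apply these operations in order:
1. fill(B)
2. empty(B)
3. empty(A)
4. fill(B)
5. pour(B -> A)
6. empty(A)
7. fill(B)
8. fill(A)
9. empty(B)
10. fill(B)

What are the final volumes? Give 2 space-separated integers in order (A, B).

Answer: 3 10

Derivation:
Step 1: fill(B) -> (A=3 B=10)
Step 2: empty(B) -> (A=3 B=0)
Step 3: empty(A) -> (A=0 B=0)
Step 4: fill(B) -> (A=0 B=10)
Step 5: pour(B -> A) -> (A=3 B=7)
Step 6: empty(A) -> (A=0 B=7)
Step 7: fill(B) -> (A=0 B=10)
Step 8: fill(A) -> (A=3 B=10)
Step 9: empty(B) -> (A=3 B=0)
Step 10: fill(B) -> (A=3 B=10)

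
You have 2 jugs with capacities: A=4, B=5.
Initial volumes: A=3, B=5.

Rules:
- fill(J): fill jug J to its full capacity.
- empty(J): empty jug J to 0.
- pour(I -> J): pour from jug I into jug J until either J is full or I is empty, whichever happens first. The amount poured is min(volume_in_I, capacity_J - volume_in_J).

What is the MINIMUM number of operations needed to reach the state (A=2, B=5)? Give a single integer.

Answer: 4

Derivation:
BFS from (A=3, B=5). One shortest path:
  1. empty(B) -> (A=3 B=0)
  2. pour(A -> B) -> (A=0 B=3)
  3. fill(A) -> (A=4 B=3)
  4. pour(A -> B) -> (A=2 B=5)
Reached target in 4 moves.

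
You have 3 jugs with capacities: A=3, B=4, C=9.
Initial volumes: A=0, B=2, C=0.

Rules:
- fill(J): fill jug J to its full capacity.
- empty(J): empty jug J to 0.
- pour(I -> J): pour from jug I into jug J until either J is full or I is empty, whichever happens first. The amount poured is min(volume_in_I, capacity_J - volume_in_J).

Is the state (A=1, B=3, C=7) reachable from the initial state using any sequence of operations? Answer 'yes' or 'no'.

Answer: no

Derivation:
BFS explored all 152 reachable states.
Reachable set includes: (0,0,0), (0,0,1), (0,0,2), (0,0,3), (0,0,4), (0,0,5), (0,0,6), (0,0,7), (0,0,8), (0,0,9), (0,1,0), (0,1,1) ...
Target (A=1, B=3, C=7) not in reachable set → no.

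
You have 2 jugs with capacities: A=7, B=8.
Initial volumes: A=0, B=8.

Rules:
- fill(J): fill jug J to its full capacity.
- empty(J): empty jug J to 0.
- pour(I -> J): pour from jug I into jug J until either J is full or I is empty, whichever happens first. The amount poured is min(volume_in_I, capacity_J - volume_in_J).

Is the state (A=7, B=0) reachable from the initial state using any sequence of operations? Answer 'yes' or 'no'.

BFS from (A=0, B=8):
  1. fill(A) -> (A=7 B=8)
  2. empty(B) -> (A=7 B=0)
Target reached → yes.

Answer: yes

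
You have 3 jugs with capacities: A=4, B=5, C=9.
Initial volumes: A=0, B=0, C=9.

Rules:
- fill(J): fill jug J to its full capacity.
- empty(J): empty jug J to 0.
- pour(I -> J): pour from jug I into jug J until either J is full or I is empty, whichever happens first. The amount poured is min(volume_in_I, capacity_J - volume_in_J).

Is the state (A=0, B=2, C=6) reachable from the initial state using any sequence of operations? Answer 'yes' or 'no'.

BFS from (A=0, B=0, C=9):
  1. fill(A) -> (A=4 B=0 C=9)
  2. pour(A -> B) -> (A=0 B=4 C=9)
  3. pour(C -> A) -> (A=4 B=4 C=5)
  4. pour(A -> B) -> (A=3 B=5 C=5)
  5. empty(B) -> (A=3 B=0 C=5)
  6. pour(A -> B) -> (A=0 B=3 C=5)
  7. pour(C -> A) -> (A=4 B=3 C=1)
  8. pour(A -> B) -> (A=2 B=5 C=1)
  9. pour(B -> C) -> (A=2 B=0 C=6)
  10. pour(A -> B) -> (A=0 B=2 C=6)
Target reached → yes.

Answer: yes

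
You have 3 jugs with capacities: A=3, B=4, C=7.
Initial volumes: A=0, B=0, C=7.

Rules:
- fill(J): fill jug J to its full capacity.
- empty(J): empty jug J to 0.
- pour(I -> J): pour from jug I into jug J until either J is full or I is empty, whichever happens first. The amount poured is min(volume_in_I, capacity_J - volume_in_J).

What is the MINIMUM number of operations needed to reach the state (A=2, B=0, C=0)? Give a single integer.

BFS from (A=0, B=0, C=7). One shortest path:
  1. fill(A) -> (A=3 B=0 C=7)
  2. empty(C) -> (A=3 B=0 C=0)
  3. pour(A -> B) -> (A=0 B=3 C=0)
  4. fill(A) -> (A=3 B=3 C=0)
  5. pour(A -> B) -> (A=2 B=4 C=0)
  6. empty(B) -> (A=2 B=0 C=0)
Reached target in 6 moves.

Answer: 6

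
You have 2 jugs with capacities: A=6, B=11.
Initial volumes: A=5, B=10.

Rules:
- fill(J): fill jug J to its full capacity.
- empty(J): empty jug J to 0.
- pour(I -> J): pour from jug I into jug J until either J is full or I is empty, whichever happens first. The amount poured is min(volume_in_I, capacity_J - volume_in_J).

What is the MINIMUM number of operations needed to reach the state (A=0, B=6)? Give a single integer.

Answer: 3

Derivation:
BFS from (A=5, B=10). One shortest path:
  1. fill(A) -> (A=6 B=10)
  2. empty(B) -> (A=6 B=0)
  3. pour(A -> B) -> (A=0 B=6)
Reached target in 3 moves.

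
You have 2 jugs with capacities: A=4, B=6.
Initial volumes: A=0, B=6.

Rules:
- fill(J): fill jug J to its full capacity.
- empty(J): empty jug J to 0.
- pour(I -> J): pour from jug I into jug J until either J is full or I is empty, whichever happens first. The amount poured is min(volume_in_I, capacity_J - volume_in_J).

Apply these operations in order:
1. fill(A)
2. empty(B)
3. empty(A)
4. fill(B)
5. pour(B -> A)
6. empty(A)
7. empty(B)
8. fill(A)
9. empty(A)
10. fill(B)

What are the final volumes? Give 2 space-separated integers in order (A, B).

Answer: 0 6

Derivation:
Step 1: fill(A) -> (A=4 B=6)
Step 2: empty(B) -> (A=4 B=0)
Step 3: empty(A) -> (A=0 B=0)
Step 4: fill(B) -> (A=0 B=6)
Step 5: pour(B -> A) -> (A=4 B=2)
Step 6: empty(A) -> (A=0 B=2)
Step 7: empty(B) -> (A=0 B=0)
Step 8: fill(A) -> (A=4 B=0)
Step 9: empty(A) -> (A=0 B=0)
Step 10: fill(B) -> (A=0 B=6)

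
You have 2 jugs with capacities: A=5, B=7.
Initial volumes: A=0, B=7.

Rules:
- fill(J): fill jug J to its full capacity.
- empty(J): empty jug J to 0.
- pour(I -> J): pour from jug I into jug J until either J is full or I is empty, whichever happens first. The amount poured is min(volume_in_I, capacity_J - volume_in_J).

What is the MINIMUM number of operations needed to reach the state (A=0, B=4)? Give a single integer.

Answer: 6

Derivation:
BFS from (A=0, B=7). One shortest path:
  1. pour(B -> A) -> (A=5 B=2)
  2. empty(A) -> (A=0 B=2)
  3. pour(B -> A) -> (A=2 B=0)
  4. fill(B) -> (A=2 B=7)
  5. pour(B -> A) -> (A=5 B=4)
  6. empty(A) -> (A=0 B=4)
Reached target in 6 moves.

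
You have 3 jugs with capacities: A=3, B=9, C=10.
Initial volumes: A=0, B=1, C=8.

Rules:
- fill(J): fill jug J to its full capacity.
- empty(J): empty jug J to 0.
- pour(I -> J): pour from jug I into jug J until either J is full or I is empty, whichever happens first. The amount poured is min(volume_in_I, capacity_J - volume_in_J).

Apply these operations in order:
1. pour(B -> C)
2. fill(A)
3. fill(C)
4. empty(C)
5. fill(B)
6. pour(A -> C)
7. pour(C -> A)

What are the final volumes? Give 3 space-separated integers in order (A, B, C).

Answer: 3 9 0

Derivation:
Step 1: pour(B -> C) -> (A=0 B=0 C=9)
Step 2: fill(A) -> (A=3 B=0 C=9)
Step 3: fill(C) -> (A=3 B=0 C=10)
Step 4: empty(C) -> (A=3 B=0 C=0)
Step 5: fill(B) -> (A=3 B=9 C=0)
Step 6: pour(A -> C) -> (A=0 B=9 C=3)
Step 7: pour(C -> A) -> (A=3 B=9 C=0)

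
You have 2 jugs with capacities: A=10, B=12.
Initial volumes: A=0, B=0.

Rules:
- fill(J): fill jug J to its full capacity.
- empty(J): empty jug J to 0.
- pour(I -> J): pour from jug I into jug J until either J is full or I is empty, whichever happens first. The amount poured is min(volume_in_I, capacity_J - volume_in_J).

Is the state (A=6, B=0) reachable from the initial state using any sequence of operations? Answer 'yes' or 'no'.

BFS from (A=0, B=0):
  1. fill(A) -> (A=10 B=0)
  2. pour(A -> B) -> (A=0 B=10)
  3. fill(A) -> (A=10 B=10)
  4. pour(A -> B) -> (A=8 B=12)
  5. empty(B) -> (A=8 B=0)
  6. pour(A -> B) -> (A=0 B=8)
  7. fill(A) -> (A=10 B=8)
  8. pour(A -> B) -> (A=6 B=12)
  9. empty(B) -> (A=6 B=0)
Target reached → yes.

Answer: yes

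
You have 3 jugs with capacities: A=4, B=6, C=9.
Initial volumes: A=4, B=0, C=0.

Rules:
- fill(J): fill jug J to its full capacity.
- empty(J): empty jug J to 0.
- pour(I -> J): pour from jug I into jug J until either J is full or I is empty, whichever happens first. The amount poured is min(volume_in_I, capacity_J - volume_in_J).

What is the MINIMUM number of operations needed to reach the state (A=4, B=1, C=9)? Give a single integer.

Answer: 4

Derivation:
BFS from (A=4, B=0, C=0). One shortest path:
  1. fill(B) -> (A=4 B=6 C=0)
  2. pour(A -> C) -> (A=0 B=6 C=4)
  3. fill(A) -> (A=4 B=6 C=4)
  4. pour(B -> C) -> (A=4 B=1 C=9)
Reached target in 4 moves.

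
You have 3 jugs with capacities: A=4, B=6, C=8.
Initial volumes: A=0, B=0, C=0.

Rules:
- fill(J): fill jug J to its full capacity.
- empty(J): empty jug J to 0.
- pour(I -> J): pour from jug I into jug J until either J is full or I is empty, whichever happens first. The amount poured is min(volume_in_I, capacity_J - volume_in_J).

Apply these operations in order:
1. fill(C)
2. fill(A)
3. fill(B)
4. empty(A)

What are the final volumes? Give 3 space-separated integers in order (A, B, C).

Step 1: fill(C) -> (A=0 B=0 C=8)
Step 2: fill(A) -> (A=4 B=0 C=8)
Step 3: fill(B) -> (A=4 B=6 C=8)
Step 4: empty(A) -> (A=0 B=6 C=8)

Answer: 0 6 8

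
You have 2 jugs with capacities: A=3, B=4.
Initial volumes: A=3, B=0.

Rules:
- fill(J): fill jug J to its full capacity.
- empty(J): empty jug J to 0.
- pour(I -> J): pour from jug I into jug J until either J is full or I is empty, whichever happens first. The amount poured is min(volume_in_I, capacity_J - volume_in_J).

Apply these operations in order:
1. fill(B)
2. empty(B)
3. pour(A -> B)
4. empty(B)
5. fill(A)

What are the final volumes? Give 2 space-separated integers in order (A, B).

Step 1: fill(B) -> (A=3 B=4)
Step 2: empty(B) -> (A=3 B=0)
Step 3: pour(A -> B) -> (A=0 B=3)
Step 4: empty(B) -> (A=0 B=0)
Step 5: fill(A) -> (A=3 B=0)

Answer: 3 0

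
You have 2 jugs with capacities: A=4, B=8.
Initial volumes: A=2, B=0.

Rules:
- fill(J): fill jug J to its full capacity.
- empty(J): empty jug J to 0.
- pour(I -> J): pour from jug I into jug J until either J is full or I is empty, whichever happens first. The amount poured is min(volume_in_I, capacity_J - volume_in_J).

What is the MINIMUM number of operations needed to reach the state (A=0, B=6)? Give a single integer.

BFS from (A=2, B=0). One shortest path:
  1. fill(B) -> (A=2 B=8)
  2. pour(B -> A) -> (A=4 B=6)
  3. empty(A) -> (A=0 B=6)
Reached target in 3 moves.

Answer: 3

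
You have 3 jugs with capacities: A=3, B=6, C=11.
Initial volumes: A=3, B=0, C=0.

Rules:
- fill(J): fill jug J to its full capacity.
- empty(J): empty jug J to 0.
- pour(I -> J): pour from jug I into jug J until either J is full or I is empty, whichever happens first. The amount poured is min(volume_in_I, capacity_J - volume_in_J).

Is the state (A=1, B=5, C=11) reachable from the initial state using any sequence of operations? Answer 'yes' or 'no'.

BFS from (A=3, B=0, C=0):
  1. fill(B) -> (A=3 B=6 C=0)
  2. pour(A -> C) -> (A=0 B=6 C=3)
  3. fill(A) -> (A=3 B=6 C=3)
  4. pour(B -> C) -> (A=3 B=0 C=9)
  5. pour(A -> C) -> (A=1 B=0 C=11)
  6. pour(C -> B) -> (A=1 B=6 C=5)
  7. empty(B) -> (A=1 B=0 C=5)
  8. pour(C -> B) -> (A=1 B=5 C=0)
  9. fill(C) -> (A=1 B=5 C=11)
Target reached → yes.

Answer: yes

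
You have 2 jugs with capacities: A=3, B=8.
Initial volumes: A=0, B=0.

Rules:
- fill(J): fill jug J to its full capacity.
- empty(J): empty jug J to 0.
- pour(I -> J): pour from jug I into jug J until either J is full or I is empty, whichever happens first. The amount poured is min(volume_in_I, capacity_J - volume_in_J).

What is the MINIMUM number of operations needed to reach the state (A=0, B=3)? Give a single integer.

BFS from (A=0, B=0). One shortest path:
  1. fill(A) -> (A=3 B=0)
  2. pour(A -> B) -> (A=0 B=3)
Reached target in 2 moves.

Answer: 2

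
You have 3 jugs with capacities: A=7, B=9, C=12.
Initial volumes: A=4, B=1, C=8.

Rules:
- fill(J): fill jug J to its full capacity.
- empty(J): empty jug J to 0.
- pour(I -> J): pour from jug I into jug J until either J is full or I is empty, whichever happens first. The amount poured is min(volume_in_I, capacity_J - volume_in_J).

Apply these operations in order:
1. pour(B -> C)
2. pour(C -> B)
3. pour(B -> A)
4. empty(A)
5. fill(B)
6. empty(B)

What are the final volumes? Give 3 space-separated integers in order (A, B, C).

Answer: 0 0 0

Derivation:
Step 1: pour(B -> C) -> (A=4 B=0 C=9)
Step 2: pour(C -> B) -> (A=4 B=9 C=0)
Step 3: pour(B -> A) -> (A=7 B=6 C=0)
Step 4: empty(A) -> (A=0 B=6 C=0)
Step 5: fill(B) -> (A=0 B=9 C=0)
Step 6: empty(B) -> (A=0 B=0 C=0)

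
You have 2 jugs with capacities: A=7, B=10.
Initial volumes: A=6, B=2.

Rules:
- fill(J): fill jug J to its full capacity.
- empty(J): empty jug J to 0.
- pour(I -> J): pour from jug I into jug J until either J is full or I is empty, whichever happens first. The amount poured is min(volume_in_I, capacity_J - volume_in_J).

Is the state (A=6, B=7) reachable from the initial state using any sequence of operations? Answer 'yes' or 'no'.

Answer: no

Derivation:
BFS explored all 35 reachable states.
Reachable set includes: (0,0), (0,1), (0,2), (0,3), (0,4), (0,5), (0,6), (0,7), (0,8), (0,9), (0,10), (1,0) ...
Target (A=6, B=7) not in reachable set → no.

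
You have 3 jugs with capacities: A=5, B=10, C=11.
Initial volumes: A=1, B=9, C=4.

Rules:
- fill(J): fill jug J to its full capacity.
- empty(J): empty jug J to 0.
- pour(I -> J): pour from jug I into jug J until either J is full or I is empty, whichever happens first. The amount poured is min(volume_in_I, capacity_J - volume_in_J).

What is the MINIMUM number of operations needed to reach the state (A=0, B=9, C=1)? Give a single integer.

BFS from (A=1, B=9, C=4). One shortest path:
  1. empty(C) -> (A=1 B=9 C=0)
  2. pour(A -> C) -> (A=0 B=9 C=1)
Reached target in 2 moves.

Answer: 2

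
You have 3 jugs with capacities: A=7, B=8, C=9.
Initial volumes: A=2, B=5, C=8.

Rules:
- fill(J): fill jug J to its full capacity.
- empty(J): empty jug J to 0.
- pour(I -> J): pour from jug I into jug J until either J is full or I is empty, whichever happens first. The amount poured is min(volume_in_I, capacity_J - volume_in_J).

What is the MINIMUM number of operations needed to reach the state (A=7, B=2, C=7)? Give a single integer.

BFS from (A=2, B=5, C=8). One shortest path:
  1. fill(B) -> (A=2 B=8 C=8)
  2. pour(A -> C) -> (A=1 B=8 C=9)
  3. empty(C) -> (A=1 B=8 C=0)
  4. pour(B -> A) -> (A=7 B=2 C=0)
  5. pour(A -> C) -> (A=0 B=2 C=7)
  6. fill(A) -> (A=7 B=2 C=7)
Reached target in 6 moves.

Answer: 6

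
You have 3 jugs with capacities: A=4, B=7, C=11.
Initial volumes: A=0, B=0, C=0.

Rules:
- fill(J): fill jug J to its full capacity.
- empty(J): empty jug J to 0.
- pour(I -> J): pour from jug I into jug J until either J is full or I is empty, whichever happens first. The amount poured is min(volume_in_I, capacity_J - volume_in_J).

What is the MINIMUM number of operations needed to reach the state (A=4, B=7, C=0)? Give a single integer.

BFS from (A=0, B=0, C=0). One shortest path:
  1. fill(A) -> (A=4 B=0 C=0)
  2. fill(B) -> (A=4 B=7 C=0)
Reached target in 2 moves.

Answer: 2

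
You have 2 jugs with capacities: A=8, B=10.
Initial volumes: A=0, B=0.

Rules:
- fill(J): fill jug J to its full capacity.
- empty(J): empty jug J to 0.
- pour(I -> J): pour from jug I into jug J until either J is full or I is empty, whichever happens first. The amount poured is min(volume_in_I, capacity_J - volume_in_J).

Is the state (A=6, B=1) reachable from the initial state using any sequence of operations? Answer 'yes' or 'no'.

Answer: no

Derivation:
BFS explored all 18 reachable states.
Reachable set includes: (0,0), (0,2), (0,4), (0,6), (0,8), (0,10), (2,0), (2,10), (4,0), (4,10), (6,0), (6,10) ...
Target (A=6, B=1) not in reachable set → no.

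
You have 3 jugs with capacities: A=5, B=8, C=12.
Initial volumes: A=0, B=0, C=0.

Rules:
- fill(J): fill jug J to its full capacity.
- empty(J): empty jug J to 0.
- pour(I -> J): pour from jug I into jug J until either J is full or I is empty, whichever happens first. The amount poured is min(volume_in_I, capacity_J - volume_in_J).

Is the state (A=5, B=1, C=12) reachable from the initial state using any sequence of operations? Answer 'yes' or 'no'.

Answer: yes

Derivation:
BFS from (A=0, B=0, C=0):
  1. fill(A) -> (A=5 B=0 C=0)
  2. fill(B) -> (A=5 B=8 C=0)
  3. pour(A -> C) -> (A=0 B=8 C=5)
  4. fill(A) -> (A=5 B=8 C=5)
  5. pour(B -> C) -> (A=5 B=1 C=12)
Target reached → yes.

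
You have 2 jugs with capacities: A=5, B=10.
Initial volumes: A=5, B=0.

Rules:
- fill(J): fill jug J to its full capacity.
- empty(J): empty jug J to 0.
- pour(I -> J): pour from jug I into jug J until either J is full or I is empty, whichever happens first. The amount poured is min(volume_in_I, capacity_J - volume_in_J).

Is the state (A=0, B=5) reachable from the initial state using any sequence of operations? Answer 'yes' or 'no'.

Answer: yes

Derivation:
BFS from (A=5, B=0):
  1. pour(A -> B) -> (A=0 B=5)
Target reached → yes.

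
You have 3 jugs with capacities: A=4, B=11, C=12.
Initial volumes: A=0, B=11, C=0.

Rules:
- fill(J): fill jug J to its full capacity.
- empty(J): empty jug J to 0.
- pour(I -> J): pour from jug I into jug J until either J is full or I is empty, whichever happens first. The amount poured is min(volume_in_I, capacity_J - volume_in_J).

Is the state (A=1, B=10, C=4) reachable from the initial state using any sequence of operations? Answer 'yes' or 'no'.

BFS explored all 450 reachable states.
Reachable set includes: (0,0,0), (0,0,1), (0,0,2), (0,0,3), (0,0,4), (0,0,5), (0,0,6), (0,0,7), (0,0,8), (0,0,9), (0,0,10), (0,0,11) ...
Target (A=1, B=10, C=4) not in reachable set → no.

Answer: no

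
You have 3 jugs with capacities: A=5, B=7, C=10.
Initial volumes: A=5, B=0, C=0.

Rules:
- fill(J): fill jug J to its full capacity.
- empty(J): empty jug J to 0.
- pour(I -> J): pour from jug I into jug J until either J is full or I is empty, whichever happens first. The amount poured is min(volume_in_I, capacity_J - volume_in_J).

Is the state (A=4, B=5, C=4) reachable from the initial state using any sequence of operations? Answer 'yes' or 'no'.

BFS explored all 312 reachable states.
Reachable set includes: (0,0,0), (0,0,1), (0,0,2), (0,0,3), (0,0,4), (0,0,5), (0,0,6), (0,0,7), (0,0,8), (0,0,9), (0,0,10), (0,1,0) ...
Target (A=4, B=5, C=4) not in reachable set → no.

Answer: no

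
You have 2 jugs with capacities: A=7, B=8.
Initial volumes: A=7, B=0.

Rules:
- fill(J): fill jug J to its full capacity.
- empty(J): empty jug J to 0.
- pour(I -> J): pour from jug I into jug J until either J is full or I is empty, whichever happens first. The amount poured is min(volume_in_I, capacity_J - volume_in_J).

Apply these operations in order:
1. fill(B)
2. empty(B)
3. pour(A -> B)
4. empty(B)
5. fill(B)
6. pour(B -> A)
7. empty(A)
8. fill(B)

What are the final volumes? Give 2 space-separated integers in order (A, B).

Answer: 0 8

Derivation:
Step 1: fill(B) -> (A=7 B=8)
Step 2: empty(B) -> (A=7 B=0)
Step 3: pour(A -> B) -> (A=0 B=7)
Step 4: empty(B) -> (A=0 B=0)
Step 5: fill(B) -> (A=0 B=8)
Step 6: pour(B -> A) -> (A=7 B=1)
Step 7: empty(A) -> (A=0 B=1)
Step 8: fill(B) -> (A=0 B=8)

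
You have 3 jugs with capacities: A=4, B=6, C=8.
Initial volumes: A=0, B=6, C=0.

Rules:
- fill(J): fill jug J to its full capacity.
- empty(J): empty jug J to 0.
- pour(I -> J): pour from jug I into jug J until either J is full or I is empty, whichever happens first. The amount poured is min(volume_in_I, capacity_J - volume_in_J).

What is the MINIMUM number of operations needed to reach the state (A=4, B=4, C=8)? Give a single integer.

Answer: 4

Derivation:
BFS from (A=0, B=6, C=0). One shortest path:
  1. fill(A) -> (A=4 B=6 C=0)
  2. pour(B -> C) -> (A=4 B=0 C=6)
  3. fill(B) -> (A=4 B=6 C=6)
  4. pour(B -> C) -> (A=4 B=4 C=8)
Reached target in 4 moves.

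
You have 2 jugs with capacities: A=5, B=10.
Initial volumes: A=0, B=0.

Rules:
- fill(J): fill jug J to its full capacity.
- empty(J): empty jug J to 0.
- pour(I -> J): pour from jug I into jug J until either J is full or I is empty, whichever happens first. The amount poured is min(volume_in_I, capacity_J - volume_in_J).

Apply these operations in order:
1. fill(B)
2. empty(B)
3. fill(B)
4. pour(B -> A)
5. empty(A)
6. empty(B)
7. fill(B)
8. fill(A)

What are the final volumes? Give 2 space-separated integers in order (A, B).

Answer: 5 10

Derivation:
Step 1: fill(B) -> (A=0 B=10)
Step 2: empty(B) -> (A=0 B=0)
Step 3: fill(B) -> (A=0 B=10)
Step 4: pour(B -> A) -> (A=5 B=5)
Step 5: empty(A) -> (A=0 B=5)
Step 6: empty(B) -> (A=0 B=0)
Step 7: fill(B) -> (A=0 B=10)
Step 8: fill(A) -> (A=5 B=10)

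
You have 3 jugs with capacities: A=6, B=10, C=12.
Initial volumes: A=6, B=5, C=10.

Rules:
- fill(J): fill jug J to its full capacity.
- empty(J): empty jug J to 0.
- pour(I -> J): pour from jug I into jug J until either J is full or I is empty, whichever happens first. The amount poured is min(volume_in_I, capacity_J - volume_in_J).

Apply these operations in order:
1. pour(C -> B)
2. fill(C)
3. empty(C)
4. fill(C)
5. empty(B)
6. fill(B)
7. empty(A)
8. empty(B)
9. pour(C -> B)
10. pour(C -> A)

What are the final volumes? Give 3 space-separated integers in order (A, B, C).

Answer: 2 10 0

Derivation:
Step 1: pour(C -> B) -> (A=6 B=10 C=5)
Step 2: fill(C) -> (A=6 B=10 C=12)
Step 3: empty(C) -> (A=6 B=10 C=0)
Step 4: fill(C) -> (A=6 B=10 C=12)
Step 5: empty(B) -> (A=6 B=0 C=12)
Step 6: fill(B) -> (A=6 B=10 C=12)
Step 7: empty(A) -> (A=0 B=10 C=12)
Step 8: empty(B) -> (A=0 B=0 C=12)
Step 9: pour(C -> B) -> (A=0 B=10 C=2)
Step 10: pour(C -> A) -> (A=2 B=10 C=0)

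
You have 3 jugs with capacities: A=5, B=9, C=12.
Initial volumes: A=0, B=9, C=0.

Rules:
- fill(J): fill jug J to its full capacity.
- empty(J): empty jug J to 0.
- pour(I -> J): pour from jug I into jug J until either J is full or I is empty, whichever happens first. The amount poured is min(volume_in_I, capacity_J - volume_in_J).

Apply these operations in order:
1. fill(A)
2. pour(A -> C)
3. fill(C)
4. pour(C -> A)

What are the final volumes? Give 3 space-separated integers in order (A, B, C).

Answer: 5 9 7

Derivation:
Step 1: fill(A) -> (A=5 B=9 C=0)
Step 2: pour(A -> C) -> (A=0 B=9 C=5)
Step 3: fill(C) -> (A=0 B=9 C=12)
Step 4: pour(C -> A) -> (A=5 B=9 C=7)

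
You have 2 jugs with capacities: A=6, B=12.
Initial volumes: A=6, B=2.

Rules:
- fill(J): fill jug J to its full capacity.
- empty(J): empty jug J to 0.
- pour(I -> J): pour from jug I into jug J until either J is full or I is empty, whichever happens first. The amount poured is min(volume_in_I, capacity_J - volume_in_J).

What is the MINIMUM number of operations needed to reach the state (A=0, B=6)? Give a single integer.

BFS from (A=6, B=2). One shortest path:
  1. empty(B) -> (A=6 B=0)
  2. pour(A -> B) -> (A=0 B=6)
Reached target in 2 moves.

Answer: 2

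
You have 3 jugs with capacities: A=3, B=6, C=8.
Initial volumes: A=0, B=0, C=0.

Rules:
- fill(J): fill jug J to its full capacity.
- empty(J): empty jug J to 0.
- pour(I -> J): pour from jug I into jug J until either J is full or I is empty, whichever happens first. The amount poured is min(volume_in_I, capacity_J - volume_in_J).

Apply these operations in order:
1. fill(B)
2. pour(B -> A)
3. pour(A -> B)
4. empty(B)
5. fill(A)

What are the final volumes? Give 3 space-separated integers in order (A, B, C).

Step 1: fill(B) -> (A=0 B=6 C=0)
Step 2: pour(B -> A) -> (A=3 B=3 C=0)
Step 3: pour(A -> B) -> (A=0 B=6 C=0)
Step 4: empty(B) -> (A=0 B=0 C=0)
Step 5: fill(A) -> (A=3 B=0 C=0)

Answer: 3 0 0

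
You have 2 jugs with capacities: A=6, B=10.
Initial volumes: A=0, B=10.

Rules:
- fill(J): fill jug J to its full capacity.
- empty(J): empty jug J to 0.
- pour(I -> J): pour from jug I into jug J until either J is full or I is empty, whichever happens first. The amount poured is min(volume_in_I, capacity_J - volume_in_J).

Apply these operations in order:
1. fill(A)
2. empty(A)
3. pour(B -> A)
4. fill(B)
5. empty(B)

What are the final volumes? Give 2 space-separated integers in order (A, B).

Answer: 6 0

Derivation:
Step 1: fill(A) -> (A=6 B=10)
Step 2: empty(A) -> (A=0 B=10)
Step 3: pour(B -> A) -> (A=6 B=4)
Step 4: fill(B) -> (A=6 B=10)
Step 5: empty(B) -> (A=6 B=0)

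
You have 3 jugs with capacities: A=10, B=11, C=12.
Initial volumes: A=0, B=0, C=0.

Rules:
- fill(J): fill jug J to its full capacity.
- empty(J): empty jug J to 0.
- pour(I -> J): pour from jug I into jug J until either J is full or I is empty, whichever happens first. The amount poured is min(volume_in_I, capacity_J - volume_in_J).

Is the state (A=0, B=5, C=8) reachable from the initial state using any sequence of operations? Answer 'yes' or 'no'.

BFS from (A=0, B=0, C=0):
  1. fill(C) -> (A=0 B=0 C=12)
  2. pour(C -> A) -> (A=10 B=0 C=2)
  3. empty(A) -> (A=0 B=0 C=2)
  4. pour(C -> A) -> (A=2 B=0 C=0)
  5. fill(C) -> (A=2 B=0 C=12)
  6. pour(C -> A) -> (A=10 B=0 C=4)
  7. pour(A -> B) -> (A=0 B=10 C=4)
  8. pour(C -> A) -> (A=4 B=10 C=0)
  9. pour(B -> C) -> (A=4 B=0 C=10)
  10. fill(B) -> (A=4 B=11 C=10)
  11. pour(B -> A) -> (A=10 B=5 C=10)
  12. pour(A -> C) -> (A=8 B=5 C=12)
  13. empty(C) -> (A=8 B=5 C=0)
  14. pour(A -> C) -> (A=0 B=5 C=8)
Target reached → yes.

Answer: yes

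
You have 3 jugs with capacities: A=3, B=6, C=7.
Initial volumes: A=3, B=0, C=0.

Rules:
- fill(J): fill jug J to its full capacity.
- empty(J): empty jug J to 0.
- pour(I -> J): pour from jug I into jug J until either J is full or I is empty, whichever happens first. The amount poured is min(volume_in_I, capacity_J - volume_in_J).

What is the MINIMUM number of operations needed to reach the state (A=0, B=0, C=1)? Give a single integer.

Answer: 4

Derivation:
BFS from (A=3, B=0, C=0). One shortest path:
  1. empty(A) -> (A=0 B=0 C=0)
  2. fill(C) -> (A=0 B=0 C=7)
  3. pour(C -> B) -> (A=0 B=6 C=1)
  4. empty(B) -> (A=0 B=0 C=1)
Reached target in 4 moves.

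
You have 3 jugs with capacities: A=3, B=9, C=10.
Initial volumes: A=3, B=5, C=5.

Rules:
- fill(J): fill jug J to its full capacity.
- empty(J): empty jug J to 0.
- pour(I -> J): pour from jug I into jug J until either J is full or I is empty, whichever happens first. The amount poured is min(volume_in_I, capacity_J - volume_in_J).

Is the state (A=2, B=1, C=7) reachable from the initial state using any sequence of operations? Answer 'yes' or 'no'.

Answer: no

Derivation:
BFS explored all 296 reachable states.
Reachable set includes: (0,0,0), (0,0,1), (0,0,2), (0,0,3), (0,0,4), (0,0,5), (0,0,6), (0,0,7), (0,0,8), (0,0,9), (0,0,10), (0,1,0) ...
Target (A=2, B=1, C=7) not in reachable set → no.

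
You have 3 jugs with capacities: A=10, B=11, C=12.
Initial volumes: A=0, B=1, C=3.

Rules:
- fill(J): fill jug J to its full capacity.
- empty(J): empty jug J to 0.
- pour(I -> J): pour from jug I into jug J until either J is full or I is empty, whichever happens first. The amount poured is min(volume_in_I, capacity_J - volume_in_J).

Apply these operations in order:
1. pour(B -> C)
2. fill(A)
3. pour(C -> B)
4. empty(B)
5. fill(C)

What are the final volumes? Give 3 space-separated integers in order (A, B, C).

Step 1: pour(B -> C) -> (A=0 B=0 C=4)
Step 2: fill(A) -> (A=10 B=0 C=4)
Step 3: pour(C -> B) -> (A=10 B=4 C=0)
Step 4: empty(B) -> (A=10 B=0 C=0)
Step 5: fill(C) -> (A=10 B=0 C=12)

Answer: 10 0 12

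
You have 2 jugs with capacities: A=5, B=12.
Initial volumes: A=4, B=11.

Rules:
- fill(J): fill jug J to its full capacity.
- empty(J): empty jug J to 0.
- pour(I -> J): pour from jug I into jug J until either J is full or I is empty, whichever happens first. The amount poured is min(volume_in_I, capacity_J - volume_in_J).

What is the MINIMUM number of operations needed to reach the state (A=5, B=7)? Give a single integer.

Answer: 3

Derivation:
BFS from (A=4, B=11). One shortest path:
  1. empty(A) -> (A=0 B=11)
  2. fill(B) -> (A=0 B=12)
  3. pour(B -> A) -> (A=5 B=7)
Reached target in 3 moves.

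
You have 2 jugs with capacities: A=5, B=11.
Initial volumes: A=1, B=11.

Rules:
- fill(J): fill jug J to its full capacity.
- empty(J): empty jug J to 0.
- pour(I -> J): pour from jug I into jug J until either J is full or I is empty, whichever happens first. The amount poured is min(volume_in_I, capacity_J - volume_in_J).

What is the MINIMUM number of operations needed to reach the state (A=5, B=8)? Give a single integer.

BFS from (A=1, B=11). One shortest path:
  1. pour(B -> A) -> (A=5 B=7)
  2. empty(A) -> (A=0 B=7)
  3. pour(B -> A) -> (A=5 B=2)
  4. empty(A) -> (A=0 B=2)
  5. pour(B -> A) -> (A=2 B=0)
  6. fill(B) -> (A=2 B=11)
  7. pour(B -> A) -> (A=5 B=8)
Reached target in 7 moves.

Answer: 7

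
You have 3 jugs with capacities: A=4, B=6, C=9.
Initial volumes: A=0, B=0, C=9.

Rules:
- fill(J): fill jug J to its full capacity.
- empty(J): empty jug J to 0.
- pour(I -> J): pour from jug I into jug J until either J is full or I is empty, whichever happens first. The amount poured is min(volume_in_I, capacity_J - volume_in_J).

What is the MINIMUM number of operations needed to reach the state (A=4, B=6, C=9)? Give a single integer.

Answer: 2

Derivation:
BFS from (A=0, B=0, C=9). One shortest path:
  1. fill(A) -> (A=4 B=0 C=9)
  2. fill(B) -> (A=4 B=6 C=9)
Reached target in 2 moves.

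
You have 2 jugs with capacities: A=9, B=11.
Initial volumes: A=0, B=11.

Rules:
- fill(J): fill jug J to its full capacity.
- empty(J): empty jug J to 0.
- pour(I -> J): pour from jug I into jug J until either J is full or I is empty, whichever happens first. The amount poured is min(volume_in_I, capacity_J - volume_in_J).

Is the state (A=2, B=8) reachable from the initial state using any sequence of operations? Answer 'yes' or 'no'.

BFS explored all 40 reachable states.
Reachable set includes: (0,0), (0,1), (0,2), (0,3), (0,4), (0,5), (0,6), (0,7), (0,8), (0,9), (0,10), (0,11) ...
Target (A=2, B=8) not in reachable set → no.

Answer: no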